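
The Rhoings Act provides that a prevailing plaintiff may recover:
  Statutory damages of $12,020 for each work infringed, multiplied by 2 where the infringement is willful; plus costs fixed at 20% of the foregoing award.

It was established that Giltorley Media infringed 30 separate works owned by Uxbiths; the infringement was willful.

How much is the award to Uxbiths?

Statutory damages: 30 × $12,020 = $360,600
Doubled: 2 × $360,600 = $721,200
Costs: 20% of $721,200 = $144,240
Award plus costs: $721,200 + $144,240 = $865,440

$865,440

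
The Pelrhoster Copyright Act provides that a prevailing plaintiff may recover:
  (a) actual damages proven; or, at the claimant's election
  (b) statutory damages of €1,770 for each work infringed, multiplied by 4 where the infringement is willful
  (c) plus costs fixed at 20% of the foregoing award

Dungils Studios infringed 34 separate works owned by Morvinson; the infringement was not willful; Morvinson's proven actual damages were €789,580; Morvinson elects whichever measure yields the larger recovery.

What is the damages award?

€947,496

Statutory damages: 34 × €1,770 = €60,180
Infringement not willful: no ×4 enhancement.
Greater of actual damages (€789,580) or statutory damages (€60,180): €789,580
Costs: 20% of €789,580 = €157,916
Award plus costs: €789,580 + €157,916 = €947,496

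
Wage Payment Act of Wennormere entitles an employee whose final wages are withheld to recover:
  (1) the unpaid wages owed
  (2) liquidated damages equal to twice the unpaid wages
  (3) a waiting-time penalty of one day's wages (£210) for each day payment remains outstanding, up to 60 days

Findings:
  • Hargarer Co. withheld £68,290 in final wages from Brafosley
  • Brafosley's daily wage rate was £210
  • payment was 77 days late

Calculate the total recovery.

Doubled: 2 × £68,290 = £136,580
Penalty days: min(77, 60) = 60
Waiting-time penalty: 60 × £210 = £12,600
Total award: £68,290 + £136,580 + £12,600 = £217,470

£217,470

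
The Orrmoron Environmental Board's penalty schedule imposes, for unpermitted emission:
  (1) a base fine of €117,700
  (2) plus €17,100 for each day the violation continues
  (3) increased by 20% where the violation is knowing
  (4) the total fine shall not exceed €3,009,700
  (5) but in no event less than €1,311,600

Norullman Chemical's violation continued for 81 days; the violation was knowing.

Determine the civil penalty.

Per-day component: 81 × €17,100 = €1,385,100
Base plus per-day: €117,700 + €1,385,100 = €1,502,800
Enhancement: 20% of €1,502,800 = €300,560
Enhanced fine: €1,502,800 + €300,560 = €1,803,360
Cap at €3,009,700: €1,803,360 is within the cap, no reduction.
Minimum €1,311,600: €1,803,360 meets the minimum, no increase.

€1,803,360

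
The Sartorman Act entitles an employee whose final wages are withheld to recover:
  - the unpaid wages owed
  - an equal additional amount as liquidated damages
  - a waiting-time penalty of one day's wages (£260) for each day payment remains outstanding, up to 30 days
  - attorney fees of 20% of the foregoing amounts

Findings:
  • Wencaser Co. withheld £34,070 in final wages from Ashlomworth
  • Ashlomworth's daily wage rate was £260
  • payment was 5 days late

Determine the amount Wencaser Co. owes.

£83,328

Liquidated damages (equal amount): £34,070
Penalty days: min(5, 30) = 5
Waiting-time penalty: 5 × £260 = £1,300
Subtotal: £34,070 + £34,070 + £1,300 = £69,440
Attorney fees: 20% of £69,440 = £13,888
Total award: £69,440 + £13,888 = £83,328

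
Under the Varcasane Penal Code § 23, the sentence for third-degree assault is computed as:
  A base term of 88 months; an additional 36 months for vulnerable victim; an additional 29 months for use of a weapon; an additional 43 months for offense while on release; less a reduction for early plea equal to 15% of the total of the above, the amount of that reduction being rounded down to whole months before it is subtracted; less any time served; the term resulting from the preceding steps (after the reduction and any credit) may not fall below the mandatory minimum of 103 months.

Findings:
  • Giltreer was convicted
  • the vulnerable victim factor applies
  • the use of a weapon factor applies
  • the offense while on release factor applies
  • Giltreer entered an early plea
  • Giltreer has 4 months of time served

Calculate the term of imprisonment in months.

163 months

Vulnerable victim enhancement: +36 months
Use of a weapon enhancement: +29 months
Offense while on release enhancement: +43 months
Adjusted term: 88 months + 36 months + 29 months + 43 months = 196 months
Early plea reduction: 15% of 196 months = 29 months (rounded down)
After reduction: 196 − 29 = 167 months
Less time served: 167 months − 4 months = 163 months
Minimum 103 months: 163 months meets the minimum, no increase.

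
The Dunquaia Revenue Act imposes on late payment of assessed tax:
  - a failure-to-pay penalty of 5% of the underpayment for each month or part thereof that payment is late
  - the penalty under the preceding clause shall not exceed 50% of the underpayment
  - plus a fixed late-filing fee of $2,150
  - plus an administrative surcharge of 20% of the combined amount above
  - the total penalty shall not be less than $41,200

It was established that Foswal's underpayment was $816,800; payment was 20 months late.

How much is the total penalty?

Accrued rate: 5% × 20 = 100%, capped at 50% → 50%
Failure-to-pay penalty: 50% of $816,800 = $408,400
Penalty before surcharge: $408,400 + $2,150 = $410,550
Administrative surcharge: 20% of $410,550 = $82,110
Total penalty: $410,550 + $82,110 = $492,660
Minimum $41,200: $492,660 meets the minimum, no increase.

$492,660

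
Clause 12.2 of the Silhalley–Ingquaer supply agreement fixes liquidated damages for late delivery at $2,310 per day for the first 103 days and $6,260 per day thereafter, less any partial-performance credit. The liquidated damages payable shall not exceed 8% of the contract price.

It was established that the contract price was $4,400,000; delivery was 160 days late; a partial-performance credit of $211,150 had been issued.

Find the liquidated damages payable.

$352,000

First 103 days: 103 × $2,310 = $237,930
Remaining days: (160 − 103) × $6,260 = $356,820
Accrued per-day damages: $237,930 + $356,820 = $594,750
Less partial-performance credit: $594,750 − $211,150 = $383,600
Cap: 8% of $4,400,000 = $352,000
Cap at $352,000: $383,600 exceeds the cap → $352,000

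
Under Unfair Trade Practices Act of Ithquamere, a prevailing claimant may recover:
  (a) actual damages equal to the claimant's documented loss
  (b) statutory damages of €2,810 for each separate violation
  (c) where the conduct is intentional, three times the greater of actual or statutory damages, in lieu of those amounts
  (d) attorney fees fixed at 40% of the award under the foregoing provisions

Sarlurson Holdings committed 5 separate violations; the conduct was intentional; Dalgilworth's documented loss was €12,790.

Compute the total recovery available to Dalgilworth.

Statutory damages: 5 × €2,810 = €14,050
Greater of actual damages (€12,790) or statutory damages (€14,050): €14,050
Trebled: 3 × €14,050 = €42,150
Attorney fees: 40% of €42,150 = €16,860
Total recovery: €42,150 + €16,860 = €59,010

€59,010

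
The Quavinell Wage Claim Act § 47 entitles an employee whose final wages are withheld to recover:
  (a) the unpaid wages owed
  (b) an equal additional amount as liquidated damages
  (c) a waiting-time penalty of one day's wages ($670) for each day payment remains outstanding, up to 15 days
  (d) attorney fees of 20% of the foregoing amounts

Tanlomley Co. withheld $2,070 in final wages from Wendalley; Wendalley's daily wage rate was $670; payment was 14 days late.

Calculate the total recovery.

Liquidated damages (equal amount): $2,070
Penalty days: min(14, 15) = 14
Waiting-time penalty: 14 × $670 = $9,380
Subtotal: $2,070 + $2,070 + $9,380 = $13,520
Attorney fees: 20% of $13,520 = $2,704
Total award: $13,520 + $2,704 = $16,224

$16,224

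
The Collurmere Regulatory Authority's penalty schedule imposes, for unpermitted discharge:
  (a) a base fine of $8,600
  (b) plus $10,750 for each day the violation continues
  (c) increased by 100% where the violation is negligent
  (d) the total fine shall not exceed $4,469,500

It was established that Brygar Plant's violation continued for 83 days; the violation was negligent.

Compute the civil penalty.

Per-day component: 83 × $10,750 = $892,250
Base plus per-day: $8,600 + $892,250 = $900,850
Enhancement: 100% of $900,850 = $900,850
Enhanced fine: $900,850 + $900,850 = $1,801,700
Cap at $4,469,500: $1,801,700 is within the cap, no reduction.

$1,801,700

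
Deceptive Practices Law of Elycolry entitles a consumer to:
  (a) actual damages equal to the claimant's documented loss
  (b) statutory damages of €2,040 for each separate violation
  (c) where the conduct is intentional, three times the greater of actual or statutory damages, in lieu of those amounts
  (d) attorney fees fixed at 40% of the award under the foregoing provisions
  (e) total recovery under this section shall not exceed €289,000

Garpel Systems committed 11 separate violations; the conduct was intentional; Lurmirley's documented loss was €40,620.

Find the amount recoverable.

Statutory damages: 11 × €2,040 = €22,440
Greater of actual damages (€40,620) or statutory damages (€22,440): €40,620
Trebled: 3 × €40,620 = €121,860
Attorney fees: 40% of €121,860 = €48,744
Total before cap: €121,860 + €48,744 = €170,604
Cap at €289,000: €170,604 is within the cap, no reduction.

€170,604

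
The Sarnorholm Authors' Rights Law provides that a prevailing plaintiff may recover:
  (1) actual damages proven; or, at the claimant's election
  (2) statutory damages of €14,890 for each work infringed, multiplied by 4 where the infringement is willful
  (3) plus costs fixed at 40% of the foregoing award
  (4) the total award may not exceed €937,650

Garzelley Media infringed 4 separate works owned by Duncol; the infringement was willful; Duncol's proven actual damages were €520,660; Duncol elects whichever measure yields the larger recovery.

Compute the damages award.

Statutory damages: 4 × €14,890 = €59,560
Multiplied by 4: 4 × €59,560 = €238,240
Greater of actual damages (€520,660) or enhanced statutory damages (€238,240): €520,660
Costs: 40% of €520,660 = €208,264
Award plus costs: €520,660 + €208,264 = €728,924
Cap at €937,650: €728,924 is within the cap, no reduction.

€728,924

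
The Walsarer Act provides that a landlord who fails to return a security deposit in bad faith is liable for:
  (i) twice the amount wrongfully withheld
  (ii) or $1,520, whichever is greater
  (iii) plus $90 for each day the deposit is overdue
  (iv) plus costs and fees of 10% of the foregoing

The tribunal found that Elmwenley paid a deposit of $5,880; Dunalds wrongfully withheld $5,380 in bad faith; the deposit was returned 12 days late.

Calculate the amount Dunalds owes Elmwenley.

$13,024

Doubled: 2 × $5,380 = $10,760
Minimum $1,520: $10,760 meets the minimum, no increase.
Late-return penalty: 12 × $90 = $1,080
Damages plus late penalty: $10,760 + $1,080 = $11,840
Costs and fees: 10% of $11,840 = $1,184
Total recovery: $11,840 + $1,184 = $13,024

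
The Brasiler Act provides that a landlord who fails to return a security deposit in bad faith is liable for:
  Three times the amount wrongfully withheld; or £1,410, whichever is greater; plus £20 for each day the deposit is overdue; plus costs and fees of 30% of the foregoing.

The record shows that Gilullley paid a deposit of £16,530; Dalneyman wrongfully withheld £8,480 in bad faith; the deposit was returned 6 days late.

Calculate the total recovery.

Recovery: £33,228

Trebled: 3 × £8,480 = £25,440
Minimum £1,410: £25,440 meets the minimum, no increase.
Late-return penalty: 6 × £20 = £120
Damages plus late penalty: £25,440 + £120 = £25,560
Costs and fees: 30% of £25,560 = £7,668
Total recovery: £25,560 + £7,668 = £33,228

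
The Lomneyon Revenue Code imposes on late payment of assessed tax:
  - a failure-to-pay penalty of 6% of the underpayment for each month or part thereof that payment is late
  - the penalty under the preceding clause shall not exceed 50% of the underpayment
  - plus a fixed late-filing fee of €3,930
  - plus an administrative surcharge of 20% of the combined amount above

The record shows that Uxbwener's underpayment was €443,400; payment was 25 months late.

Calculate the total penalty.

Accrued rate: 6% × 25 = 150%, capped at 50% → 50%
Failure-to-pay penalty: 50% of €443,400 = €221,700
Penalty before surcharge: €221,700 + €3,930 = €225,630
Administrative surcharge: 20% of €225,630 = €45,126
Total penalty: €225,630 + €45,126 = €270,756

€270,756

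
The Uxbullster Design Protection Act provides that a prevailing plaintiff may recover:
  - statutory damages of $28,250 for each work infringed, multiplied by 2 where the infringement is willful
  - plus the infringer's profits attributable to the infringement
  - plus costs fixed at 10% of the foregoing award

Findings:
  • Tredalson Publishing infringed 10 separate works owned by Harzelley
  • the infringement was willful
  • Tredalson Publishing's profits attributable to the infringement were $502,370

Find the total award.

$1,174,107

Statutory damages: 10 × $28,250 = $282,500
Doubled: 2 × $282,500 = $565,000
Combined award: $565,000 + $502,370 = $1,067,370
Costs: 10% of $1,067,370 = $106,737
Award plus costs: $1,067,370 + $106,737 = $1,174,107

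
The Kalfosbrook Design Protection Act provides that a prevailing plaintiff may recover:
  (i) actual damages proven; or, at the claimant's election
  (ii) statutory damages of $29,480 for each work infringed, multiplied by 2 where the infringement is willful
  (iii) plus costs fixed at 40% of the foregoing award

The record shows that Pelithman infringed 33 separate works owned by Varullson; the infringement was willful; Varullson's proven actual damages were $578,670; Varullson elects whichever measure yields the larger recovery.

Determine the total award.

Statutory damages: 33 × $29,480 = $972,840
Doubled: 2 × $972,840 = $1,945,680
Greater of actual damages ($578,670) or enhanced statutory damages ($1,945,680): $1,945,680
Costs: 40% of $1,945,680 = $778,272
Award plus costs: $1,945,680 + $778,272 = $2,723,952

$2,723,952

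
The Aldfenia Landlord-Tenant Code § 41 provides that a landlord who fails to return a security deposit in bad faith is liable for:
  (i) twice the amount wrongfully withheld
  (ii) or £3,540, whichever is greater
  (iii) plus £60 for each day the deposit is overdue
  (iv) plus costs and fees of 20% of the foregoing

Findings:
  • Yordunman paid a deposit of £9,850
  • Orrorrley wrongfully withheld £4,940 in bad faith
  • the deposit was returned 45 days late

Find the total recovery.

Recovery: £15,096

Doubled: 2 × £4,940 = £9,880
Minimum £3,540: £9,880 meets the minimum, no increase.
Late-return penalty: 45 × £60 = £2,700
Damages plus late penalty: £9,880 + £2,700 = £12,580
Costs and fees: 20% of £12,580 = £2,516
Total recovery: £12,580 + £2,516 = £15,096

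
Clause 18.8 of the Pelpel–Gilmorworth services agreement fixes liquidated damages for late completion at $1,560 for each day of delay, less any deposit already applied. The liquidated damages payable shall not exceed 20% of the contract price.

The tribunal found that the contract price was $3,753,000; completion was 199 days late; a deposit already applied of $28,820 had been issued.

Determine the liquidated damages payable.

Per-day damages: 199 × $1,560 = $310,440
Less deposit already applied: $310,440 − $28,820 = $281,620
Cap: 20% of $3,753,000 = $750,600
Cap at $750,600: $281,620 is within the cap, no reduction.

$281,620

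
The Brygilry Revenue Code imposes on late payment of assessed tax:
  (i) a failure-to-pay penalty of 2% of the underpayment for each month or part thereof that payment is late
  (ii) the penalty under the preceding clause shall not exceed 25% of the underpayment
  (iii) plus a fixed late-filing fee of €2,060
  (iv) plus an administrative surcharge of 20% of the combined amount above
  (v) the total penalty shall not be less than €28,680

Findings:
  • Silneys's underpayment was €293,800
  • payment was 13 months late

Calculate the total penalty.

Penalty: €90,612

Accrued rate: 2% × 13 = 26%, capped at 25% → 25%
Failure-to-pay penalty: 25% of €293,800 = €73,450
Penalty before surcharge: €73,450 + €2,060 = €75,510
Administrative surcharge: 20% of €75,510 = €15,102
Total penalty: €75,510 + €15,102 = €90,612
Minimum €28,680: €90,612 meets the minimum, no increase.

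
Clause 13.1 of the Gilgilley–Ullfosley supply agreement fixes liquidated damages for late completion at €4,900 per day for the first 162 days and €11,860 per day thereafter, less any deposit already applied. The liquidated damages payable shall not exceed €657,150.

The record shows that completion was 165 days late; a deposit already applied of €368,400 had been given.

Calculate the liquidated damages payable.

First 162 days: 162 × €4,900 = €793,800
Remaining days: (165 − 162) × €11,860 = €35,580
Accrued per-day damages: €793,800 + €35,580 = €829,380
Less deposit already applied: €829,380 − €368,400 = €460,980
Cap at €657,150: €460,980 is within the cap, no reduction.

€460,980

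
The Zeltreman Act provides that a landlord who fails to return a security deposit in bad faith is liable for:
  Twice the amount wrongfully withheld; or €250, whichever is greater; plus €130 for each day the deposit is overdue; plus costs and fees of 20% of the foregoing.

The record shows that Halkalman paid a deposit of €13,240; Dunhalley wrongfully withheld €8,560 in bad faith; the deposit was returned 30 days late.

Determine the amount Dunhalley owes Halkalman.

€25,224

Doubled: 2 × €8,560 = €17,120
Minimum €250: €17,120 meets the minimum, no increase.
Late-return penalty: 30 × €130 = €3,900
Damages plus late penalty: €17,120 + €3,900 = €21,020
Costs and fees: 20% of €21,020 = €4,204
Total recovery: €21,020 + €4,204 = €25,224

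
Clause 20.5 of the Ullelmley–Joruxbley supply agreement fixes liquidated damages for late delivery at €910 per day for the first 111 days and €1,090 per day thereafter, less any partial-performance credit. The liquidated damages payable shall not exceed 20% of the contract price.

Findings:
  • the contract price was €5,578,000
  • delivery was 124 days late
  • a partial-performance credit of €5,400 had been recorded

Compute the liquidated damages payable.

€109,780

First 111 days: 111 × €910 = €101,010
Remaining days: (124 − 111) × €1,090 = €14,170
Accrued per-day damages: €101,010 + €14,170 = €115,180
Less partial-performance credit: €115,180 − €5,400 = €109,780
Cap: 20% of €5,578,000 = €1,115,600
Cap at €1,115,600: €109,780 is within the cap, no reduction.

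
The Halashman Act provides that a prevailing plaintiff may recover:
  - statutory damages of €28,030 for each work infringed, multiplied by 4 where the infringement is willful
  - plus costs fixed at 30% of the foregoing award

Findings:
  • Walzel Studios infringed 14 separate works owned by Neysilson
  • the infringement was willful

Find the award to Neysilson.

Statutory damages: 14 × €28,030 = €392,420
Multiplied by 4: 4 × €392,420 = €1,569,680
Costs: 30% of €1,569,680 = €470,904
Award plus costs: €1,569,680 + €470,904 = €2,040,584

Award: €2,040,584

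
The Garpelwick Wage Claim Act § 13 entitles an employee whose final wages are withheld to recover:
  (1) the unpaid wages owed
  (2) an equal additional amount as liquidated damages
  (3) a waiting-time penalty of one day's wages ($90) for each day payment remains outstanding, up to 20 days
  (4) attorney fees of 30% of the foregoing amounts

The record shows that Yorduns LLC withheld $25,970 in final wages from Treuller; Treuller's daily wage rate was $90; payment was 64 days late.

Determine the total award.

$69,862

Liquidated damages (equal amount): $25,970
Penalty days: min(64, 20) = 20
Waiting-time penalty: 20 × $90 = $1,800
Subtotal: $25,970 + $25,970 + $1,800 = $53,740
Attorney fees: 30% of $53,740 = $16,122
Total award: $53,740 + $16,122 = $69,862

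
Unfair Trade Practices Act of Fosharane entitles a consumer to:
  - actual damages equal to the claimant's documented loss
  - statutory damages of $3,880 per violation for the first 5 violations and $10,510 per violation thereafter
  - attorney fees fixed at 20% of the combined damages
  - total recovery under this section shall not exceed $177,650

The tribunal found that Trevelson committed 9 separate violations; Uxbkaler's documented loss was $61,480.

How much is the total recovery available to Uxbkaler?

First 5 violations: 5 × $3,880 = $19,400
Remaining violations: (9 − 5) × $10,510 = $42,040
Statutory damages: $19,400 + $42,040 = $61,440
Combined damages: $61,480 + $61,440 = $122,920
Attorney fees: 20% of $122,920 = $24,584
Total before cap: $122,920 + $24,584 = $147,504
Cap at $177,650: $147,504 is within the cap, no reduction.

$147,504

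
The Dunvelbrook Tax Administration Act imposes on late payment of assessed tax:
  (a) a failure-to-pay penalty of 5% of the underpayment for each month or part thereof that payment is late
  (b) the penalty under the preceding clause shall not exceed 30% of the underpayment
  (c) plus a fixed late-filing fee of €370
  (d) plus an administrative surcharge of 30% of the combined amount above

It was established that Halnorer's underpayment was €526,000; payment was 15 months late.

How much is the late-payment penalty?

Penalty: €205,621

Accrued rate: 5% × 15 = 75%, capped at 30% → 30%
Failure-to-pay penalty: 30% of €526,000 = €157,800
Penalty before surcharge: €157,800 + €370 = €158,170
Administrative surcharge: 30% of €158,170 = €47,451
Total penalty: €158,170 + €47,451 = €205,621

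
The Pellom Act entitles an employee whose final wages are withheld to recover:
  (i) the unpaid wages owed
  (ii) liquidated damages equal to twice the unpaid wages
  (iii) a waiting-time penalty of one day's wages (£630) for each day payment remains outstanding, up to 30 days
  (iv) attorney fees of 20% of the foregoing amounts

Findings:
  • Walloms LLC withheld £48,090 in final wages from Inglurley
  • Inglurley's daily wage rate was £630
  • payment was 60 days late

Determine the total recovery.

Total award: £195,804

Doubled: 2 × £48,090 = £96,180
Penalty days: min(60, 30) = 30
Waiting-time penalty: 30 × £630 = £18,900
Subtotal: £48,090 + £96,180 + £18,900 = £163,170
Attorney fees: 20% of £163,170 = £32,634
Total award: £163,170 + £32,634 = £195,804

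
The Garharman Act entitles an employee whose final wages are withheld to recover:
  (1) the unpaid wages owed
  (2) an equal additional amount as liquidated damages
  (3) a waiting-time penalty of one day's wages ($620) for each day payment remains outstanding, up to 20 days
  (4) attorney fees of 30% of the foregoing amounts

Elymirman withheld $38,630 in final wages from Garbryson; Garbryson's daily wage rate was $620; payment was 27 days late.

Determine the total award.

Liquidated damages (equal amount): $38,630
Penalty days: min(27, 20) = 20
Waiting-time penalty: 20 × $620 = $12,400
Subtotal: $38,630 + $38,630 + $12,400 = $89,660
Attorney fees: 30% of $89,660 = $26,898
Total award: $89,660 + $26,898 = $116,558

$116,558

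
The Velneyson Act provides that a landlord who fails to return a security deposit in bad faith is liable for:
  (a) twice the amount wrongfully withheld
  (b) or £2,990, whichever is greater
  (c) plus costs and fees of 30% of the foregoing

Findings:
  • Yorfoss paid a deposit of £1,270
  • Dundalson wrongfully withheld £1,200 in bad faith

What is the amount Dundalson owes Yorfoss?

£3,887

Doubled: 2 × £1,200 = £2,400
Minimum £2,990: £2,400 is below the minimum → £2,990
Costs and fees: 30% of £2,990 = £897
Total recovery: £2,990 + £897 = £3,887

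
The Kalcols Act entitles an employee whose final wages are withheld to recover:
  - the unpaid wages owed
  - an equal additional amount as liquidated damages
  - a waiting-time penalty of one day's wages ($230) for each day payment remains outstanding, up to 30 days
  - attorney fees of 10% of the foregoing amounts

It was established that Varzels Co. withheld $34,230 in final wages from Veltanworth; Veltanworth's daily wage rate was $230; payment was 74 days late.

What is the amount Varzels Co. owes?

$82,896

Liquidated damages (equal amount): $34,230
Penalty days: min(74, 30) = 30
Waiting-time penalty: 30 × $230 = $6,900
Subtotal: $34,230 + $34,230 + $6,900 = $75,360
Attorney fees: 10% of $75,360 = $7,536
Total award: $75,360 + $7,536 = $82,896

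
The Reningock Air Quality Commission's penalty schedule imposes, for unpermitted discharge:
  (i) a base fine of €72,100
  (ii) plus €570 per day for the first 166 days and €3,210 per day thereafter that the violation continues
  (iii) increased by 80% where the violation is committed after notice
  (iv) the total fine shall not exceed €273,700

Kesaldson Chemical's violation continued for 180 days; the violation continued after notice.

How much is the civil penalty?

First 166 days: 166 × €570 = €94,620
Remaining days: (180 − 166) × €3,210 = €44,940
Per-day component: €94,620 + €44,940 = €139,560
Base plus per-day: €72,100 + €139,560 = €211,660
Enhancement: 80% of €211,660 = €169,328
Enhanced fine: €211,660 + €169,328 = €380,988
Cap at €273,700: €380,988 exceeds the cap → €273,700

€273,700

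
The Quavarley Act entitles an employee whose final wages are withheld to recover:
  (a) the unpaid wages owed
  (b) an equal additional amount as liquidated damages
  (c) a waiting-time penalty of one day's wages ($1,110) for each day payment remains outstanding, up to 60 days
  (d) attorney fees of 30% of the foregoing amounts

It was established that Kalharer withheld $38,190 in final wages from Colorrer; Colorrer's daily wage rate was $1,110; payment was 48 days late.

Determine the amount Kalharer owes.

Liquidated damages (equal amount): $38,190
Penalty days: min(48, 60) = 48
Waiting-time penalty: 48 × $1,110 = $53,280
Subtotal: $38,190 + $38,190 + $53,280 = $129,660
Attorney fees: 30% of $129,660 = $38,898
Total award: $129,660 + $38,898 = $168,558

$168,558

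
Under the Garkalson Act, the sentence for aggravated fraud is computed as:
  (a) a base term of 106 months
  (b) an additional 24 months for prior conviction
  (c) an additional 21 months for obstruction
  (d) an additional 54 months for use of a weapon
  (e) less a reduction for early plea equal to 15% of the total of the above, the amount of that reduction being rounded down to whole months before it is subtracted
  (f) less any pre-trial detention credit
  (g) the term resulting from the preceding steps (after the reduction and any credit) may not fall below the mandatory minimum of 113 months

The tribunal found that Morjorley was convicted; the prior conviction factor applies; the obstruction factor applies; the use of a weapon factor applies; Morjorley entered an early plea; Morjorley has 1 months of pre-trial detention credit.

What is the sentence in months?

174 months

Prior conviction enhancement: +24 months
Obstruction enhancement: +21 months
Use of a weapon enhancement: +54 months
Adjusted term: 106 months + 24 months + 21 months + 54 months = 205 months
Early plea reduction: 15% of 205 months = 30 months (rounded down)
After reduction: 205 − 30 = 175 months
Less pre-trial detention credit: 175 months − 1 months = 174 months
Minimum 113 months: 174 months meets the minimum, no increase.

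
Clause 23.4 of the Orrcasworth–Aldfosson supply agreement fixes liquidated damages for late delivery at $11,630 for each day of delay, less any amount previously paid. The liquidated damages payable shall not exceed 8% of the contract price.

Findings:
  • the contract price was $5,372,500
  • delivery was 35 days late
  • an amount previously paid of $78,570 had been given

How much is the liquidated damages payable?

Per-day damages: 35 × $11,630 = $407,050
Less amount previously paid: $407,050 − $78,570 = $328,480
Cap: 8% of $5,372,500 = $429,800
Cap at $429,800: $328,480 is within the cap, no reduction.

$328,480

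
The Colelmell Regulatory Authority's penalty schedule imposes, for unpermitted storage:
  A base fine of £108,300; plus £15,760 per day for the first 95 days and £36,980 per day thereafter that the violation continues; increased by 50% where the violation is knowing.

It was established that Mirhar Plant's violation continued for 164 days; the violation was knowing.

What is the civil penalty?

£6,235,680

First 95 days: 95 × £15,760 = £1,497,200
Remaining days: (164 − 95) × £36,980 = £2,551,620
Per-day component: £1,497,200 + £2,551,620 = £4,048,820
Base plus per-day: £108,300 + £4,048,820 = £4,157,120
Enhancement: 50% of £4,157,120 = £2,078,560
Enhanced fine: £4,157,120 + £2,078,560 = £6,235,680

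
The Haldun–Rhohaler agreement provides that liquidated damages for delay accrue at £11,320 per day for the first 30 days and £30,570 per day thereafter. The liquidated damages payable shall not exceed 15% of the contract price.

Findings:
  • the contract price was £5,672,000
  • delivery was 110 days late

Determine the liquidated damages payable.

First 30 days: 30 × £11,320 = £339,600
Remaining days: (110 − 30) × £30,570 = £2,445,600
Accrued per-day damages: £339,600 + £2,445,600 = £2,785,200
Cap: 15% of £5,672,000 = £850,800
Cap at £850,800: £2,785,200 exceeds the cap → £850,800

£850,800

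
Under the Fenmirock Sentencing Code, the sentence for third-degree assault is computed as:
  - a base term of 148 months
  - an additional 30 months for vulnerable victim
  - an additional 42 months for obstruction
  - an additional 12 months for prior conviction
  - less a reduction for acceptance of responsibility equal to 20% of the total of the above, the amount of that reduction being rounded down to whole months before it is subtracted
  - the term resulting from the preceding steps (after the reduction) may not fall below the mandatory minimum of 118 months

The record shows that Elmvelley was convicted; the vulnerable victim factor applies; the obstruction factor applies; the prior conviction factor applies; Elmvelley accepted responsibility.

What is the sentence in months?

Sentence: 186 months

Vulnerable victim enhancement: +30 months
Obstruction enhancement: +42 months
Prior conviction enhancement: +12 months
Adjusted term: 148 months + 30 months + 42 months + 12 months = 232 months
Acceptance of responsibility reduction: 20% of 232 months = 46 months (rounded down)
After reduction: 232 − 46 = 186 months
Minimum 118 months: 186 months meets the minimum, no increase.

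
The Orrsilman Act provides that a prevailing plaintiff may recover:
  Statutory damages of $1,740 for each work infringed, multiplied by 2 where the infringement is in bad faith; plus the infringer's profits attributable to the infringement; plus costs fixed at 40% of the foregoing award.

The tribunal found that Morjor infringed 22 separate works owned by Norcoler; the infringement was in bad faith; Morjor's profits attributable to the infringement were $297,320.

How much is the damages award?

Statutory damages: 22 × $1,740 = $38,280
Doubled: 2 × $38,280 = $76,560
Combined award: $76,560 + $297,320 = $373,880
Costs: 40% of $373,880 = $149,552
Award plus costs: $373,880 + $149,552 = $523,432

$523,432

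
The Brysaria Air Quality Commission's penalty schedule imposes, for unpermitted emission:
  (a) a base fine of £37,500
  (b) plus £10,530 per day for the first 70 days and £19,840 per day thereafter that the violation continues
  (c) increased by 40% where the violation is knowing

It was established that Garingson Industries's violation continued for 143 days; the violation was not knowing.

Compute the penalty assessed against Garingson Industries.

Civil penalty: £2,222,920

First 70 days: 70 × £10,530 = £737,100
Remaining days: (143 − 70) × £19,840 = £1,448,320
Per-day component: £737,100 + £1,448,320 = £2,185,420
Base plus per-day: £37,500 + £2,185,420 = £2,222,920
The violation was not knowing: no 40% increase.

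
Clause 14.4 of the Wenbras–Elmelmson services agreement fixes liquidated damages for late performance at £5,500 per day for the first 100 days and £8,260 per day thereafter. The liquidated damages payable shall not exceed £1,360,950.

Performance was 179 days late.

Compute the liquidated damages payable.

£1,202,540

First 100 days: 100 × £5,500 = £550,000
Remaining days: (179 − 100) × £8,260 = £652,540
Accrued per-day damages: £550,000 + £652,540 = £1,202,540
Cap at £1,360,950: £1,202,540 is within the cap, no reduction.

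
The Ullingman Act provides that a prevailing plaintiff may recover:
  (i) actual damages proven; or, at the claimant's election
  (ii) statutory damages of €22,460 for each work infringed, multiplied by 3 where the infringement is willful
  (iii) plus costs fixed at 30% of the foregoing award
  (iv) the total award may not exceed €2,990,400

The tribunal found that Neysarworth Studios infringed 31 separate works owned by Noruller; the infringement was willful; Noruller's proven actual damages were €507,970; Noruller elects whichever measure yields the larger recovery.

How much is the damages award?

Statutory damages: 31 × €22,460 = €696,260
Trebled: 3 × €696,260 = €2,088,780
Greater of actual damages (€507,970) or enhanced statutory damages (€2,088,780): €2,088,780
Costs: 30% of €2,088,780 = €626,634
Award plus costs: €2,088,780 + €626,634 = €2,715,414
Cap at €2,990,400: €2,715,414 is within the cap, no reduction.

€2,715,414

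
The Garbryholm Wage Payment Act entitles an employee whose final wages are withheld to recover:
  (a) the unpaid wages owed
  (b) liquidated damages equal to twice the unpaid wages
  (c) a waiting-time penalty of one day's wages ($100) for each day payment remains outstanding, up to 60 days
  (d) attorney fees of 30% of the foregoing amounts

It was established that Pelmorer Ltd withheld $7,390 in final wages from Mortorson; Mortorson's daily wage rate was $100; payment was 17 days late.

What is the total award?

Doubled: 2 × $7,390 = $14,780
Penalty days: min(17, 60) = 17
Waiting-time penalty: 17 × $100 = $1,700
Subtotal: $7,390 + $14,780 + $1,700 = $23,870
Attorney fees: 30% of $23,870 = $7,161
Total award: $23,870 + $7,161 = $31,031

$31,031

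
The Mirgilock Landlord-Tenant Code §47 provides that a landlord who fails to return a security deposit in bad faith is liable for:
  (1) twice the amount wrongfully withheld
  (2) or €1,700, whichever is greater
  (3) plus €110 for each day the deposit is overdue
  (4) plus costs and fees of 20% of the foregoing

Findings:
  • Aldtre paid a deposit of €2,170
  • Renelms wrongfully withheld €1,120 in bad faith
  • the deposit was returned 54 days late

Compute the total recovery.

€9,816

Doubled: 2 × €1,120 = €2,240
Minimum €1,700: €2,240 meets the minimum, no increase.
Late-return penalty: 54 × €110 = €5,940
Damages plus late penalty: €2,240 + €5,940 = €8,180
Costs and fees: 20% of €8,180 = €1,636
Total recovery: €8,180 + €1,636 = €9,816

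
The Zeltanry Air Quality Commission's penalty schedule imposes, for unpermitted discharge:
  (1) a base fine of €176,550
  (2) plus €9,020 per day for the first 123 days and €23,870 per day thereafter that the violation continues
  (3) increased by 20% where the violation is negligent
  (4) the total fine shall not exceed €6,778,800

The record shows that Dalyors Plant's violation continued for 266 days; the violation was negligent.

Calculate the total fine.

First 123 days: 123 × €9,020 = €1,109,460
Remaining days: (266 − 123) × €23,870 = €3,413,410
Per-day component: €1,109,460 + €3,413,410 = €4,522,870
Base plus per-day: €176,550 + €4,522,870 = €4,699,420
Enhancement: 20% of €4,699,420 = €939,884
Enhanced fine: €4,699,420 + €939,884 = €5,639,304
Cap at €6,778,800: €5,639,304 is within the cap, no reduction.

€5,639,304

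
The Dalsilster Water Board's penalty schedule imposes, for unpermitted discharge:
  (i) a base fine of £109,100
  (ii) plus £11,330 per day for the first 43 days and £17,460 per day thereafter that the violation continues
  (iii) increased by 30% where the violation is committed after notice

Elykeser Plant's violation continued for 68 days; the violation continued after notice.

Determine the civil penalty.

£1,342,627

First 43 days: 43 × £11,330 = £487,190
Remaining days: (68 − 43) × £17,460 = £436,500
Per-day component: £487,190 + £436,500 = £923,690
Base plus per-day: £109,100 + £923,690 = £1,032,790
Enhancement: 30% of £1,032,790 = £309,837
Enhanced fine: £1,032,790 + £309,837 = £1,342,627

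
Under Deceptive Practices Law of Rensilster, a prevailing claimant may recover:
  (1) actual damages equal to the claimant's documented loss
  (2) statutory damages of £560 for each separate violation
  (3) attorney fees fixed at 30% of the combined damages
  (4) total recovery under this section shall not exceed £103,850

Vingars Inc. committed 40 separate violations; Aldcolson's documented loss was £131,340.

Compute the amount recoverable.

£103,850

Statutory damages: 40 × £560 = £22,400
Combined damages: £131,340 + £22,400 = £153,740
Attorney fees: 30% of £153,740 = £46,122
Total before cap: £153,740 + £46,122 = £199,862
Cap at £103,850: £199,862 exceeds the cap → £103,850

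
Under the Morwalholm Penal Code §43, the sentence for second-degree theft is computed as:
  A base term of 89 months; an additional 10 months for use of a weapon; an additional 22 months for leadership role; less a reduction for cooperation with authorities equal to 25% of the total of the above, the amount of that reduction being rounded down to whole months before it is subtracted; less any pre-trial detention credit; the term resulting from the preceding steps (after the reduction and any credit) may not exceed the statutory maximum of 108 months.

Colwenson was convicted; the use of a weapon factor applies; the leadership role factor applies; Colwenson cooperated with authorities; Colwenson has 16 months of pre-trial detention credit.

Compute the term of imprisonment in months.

75 months

Use of a weapon enhancement: +10 months
Leadership role enhancement: +22 months
Adjusted term: 89 months + 10 months + 22 months = 121 months
Cooperation with authorities reduction: 25% of 121 months = 30 months (rounded down)
After reduction: 121 − 30 = 91 months
Less pre-trial detention credit: 91 months − 16 months = 75 months
Cap at 108 months: 75 months is within the cap, no reduction.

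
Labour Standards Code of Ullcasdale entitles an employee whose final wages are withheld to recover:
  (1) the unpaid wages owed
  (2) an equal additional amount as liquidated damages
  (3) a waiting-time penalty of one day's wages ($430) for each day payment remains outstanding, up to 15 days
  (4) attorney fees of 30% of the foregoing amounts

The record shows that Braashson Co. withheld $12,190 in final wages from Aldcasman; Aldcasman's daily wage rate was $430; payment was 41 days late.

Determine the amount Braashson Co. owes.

$40,079

Liquidated damages (equal amount): $12,190
Penalty days: min(41, 15) = 15
Waiting-time penalty: 15 × $430 = $6,450
Subtotal: $12,190 + $12,190 + $6,450 = $30,830
Attorney fees: 30% of $30,830 = $9,249
Total award: $30,830 + $9,249 = $40,079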